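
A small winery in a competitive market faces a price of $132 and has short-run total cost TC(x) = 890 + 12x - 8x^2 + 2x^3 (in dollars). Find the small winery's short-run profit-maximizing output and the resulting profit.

AVC = 12 - 8x + 2x^2 has its minimum $4 at x = 2; price $132 clears that bar, so the firm operates.
With MC = 12 - 16x + 6x^2, P = MC on the upward-sloping part at x* = 6.
TR = 132·6 = 792. TC = 890 + 216 = 1106. Profit = 792 − 1106 = -$314.
That loss of $314 beats the $890 the firm would lose by shutting down; producing recovers $576 of fixed cost.

Profit = -$314 at x = 6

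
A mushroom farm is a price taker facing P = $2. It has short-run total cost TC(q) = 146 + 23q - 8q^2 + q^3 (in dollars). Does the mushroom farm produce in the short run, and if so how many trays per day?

Strip out fixed cost: VC = 23q - 8q^2 + q^3. Then AVC = 23 - 8q + q^2 and MC = 23 - 16q + 3q^2.
AVC is minimized where dAVC/dq = -8 + 2q = 0, at q = 4; min AVC = 23 - 8·4 + 4^2 = $7.
P = $2 lies below min AVC = $7; no output level covers variable cost.
Best response: produce nothing and absorb the $146 fixed cost.

Shut down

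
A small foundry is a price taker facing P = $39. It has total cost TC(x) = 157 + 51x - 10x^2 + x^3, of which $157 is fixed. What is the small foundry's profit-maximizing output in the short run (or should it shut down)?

Strip out fixed cost: VC = 51x - 10x^2 + x^3. Then AVC = 51 - 10x + x^2 and MC = 51 - 20x + 3x^2.
AVC hits its minimum where MC = AVC, at x = 5, giving min AVC = 51 - 10·5 + 5^2 = $26.
Because $39 ≥ $26, revenue can cover variable cost; the firm operates.
Set P = MC: 39 = 51 - 20x + 3x^2 → 12 - 20x + 3x^2 = 0. The roots are x = 2/3 and x = 6; the profit-maximizing output is on the rising part of MC, so x* = 6.
Check: AVC at x = 6 is $27 ≤ P, so revenue covers variable cost.
Profit = P·x − TC = 39·6 − 319 = -$85, a loss, but smaller than the $157 fixed cost the firm would lose by shutting down.

Produce at x = 6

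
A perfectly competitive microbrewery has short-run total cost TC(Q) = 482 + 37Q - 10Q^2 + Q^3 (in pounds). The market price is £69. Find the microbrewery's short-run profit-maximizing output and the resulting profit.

AVC = 37 - 10Q + Q^2; min AVC = £12 at Q = 5. Since P = £69 ≥ min AVC, the firm produces.
MC = 37 - 20Q + 3Q^2. Setting P = MC and taking the root on the rising branch gives Q* = 8.
TR = 69·8 = 552. TC = 482 + 168 = 650. Profit = 552 − 650 = -£98.
That loss of £98 beats the £482 the firm would lose by shutting down; producing recovers £384 of fixed cost.

Profit = -£98 at Q = 8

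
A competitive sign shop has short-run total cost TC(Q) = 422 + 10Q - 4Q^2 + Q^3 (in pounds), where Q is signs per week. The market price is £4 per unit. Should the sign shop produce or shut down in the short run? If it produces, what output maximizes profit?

Variable cost is VC = 10Q - 4Q^2 + Q^3, so AVC = VC/Q = 10 - 4Q + Q^2 and MC = dTC/dQ = 10 - 8Q + 3Q^2.
AVC hits its minimum where MC = AVC, at Q = 2, giving min AVC = 10 - 4·2 + 2^2 = £6.
P = £4 lies below min AVC = £6; no output level covers variable cost.
The firm minimizes its loss by shutting down and losing only its fixed cost of £422.

Shut down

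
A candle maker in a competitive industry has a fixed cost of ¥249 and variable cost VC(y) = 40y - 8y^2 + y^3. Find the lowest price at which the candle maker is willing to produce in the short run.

Short-run supply begins at min AVC. From VC = 40y - 8y^2 + y^3, AVC = 40 - 8y + y^2.
At the minimum of AVC, MC = AVC. MC = 40 - 16y + 3y^2; setting MC = AVC gives 2y^2 - 8y = 0, so y = 4. min AVC = 24.
The firm shuts down for any P below ¥24.

¥24 per unit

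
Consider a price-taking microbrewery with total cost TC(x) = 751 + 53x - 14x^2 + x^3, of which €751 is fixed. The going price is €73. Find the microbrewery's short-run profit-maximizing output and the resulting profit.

AVC = 53 - 14x + x^2; min AVC = €4 at x = 7. Since P = €73 ≥ min AVC, the firm produces.
With MC = 53 - 28x + 3x^2, P = MC on the upward-sloping part at x* = 10.
TR = 73·10 = 730. TC = 751 + 130 = 881. Profit = 730 − 881 = -€151.
Shutting down would mean losing the fixed cost of €751, so operating at a loss of €151 is better by €600.

Profit = -€151 at x = 10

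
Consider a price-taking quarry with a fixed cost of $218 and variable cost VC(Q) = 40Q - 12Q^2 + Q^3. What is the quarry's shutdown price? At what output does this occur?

$4 per unit, at Q = 6

The shutdown price is the minimum of AVC. VC = 40Q - 12Q^2 + Q^3, so AVC = 40 - 12Q + Q^2.
At the minimum of AVC, MC = AVC. MC = 40 - 24Q + 3Q^2; setting MC = AVC gives 2Q^2 - 12Q = 0, so Q = 6. min AVC = 4.
For P < $4 the firm produces nothing.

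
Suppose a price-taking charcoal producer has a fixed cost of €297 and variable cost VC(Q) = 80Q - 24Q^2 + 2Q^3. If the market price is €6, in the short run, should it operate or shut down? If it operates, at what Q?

Shut down

Strip out fixed cost: VC = 80Q - 24Q^2 + 2Q^3. Then AVC = 80 - 24Q + 2Q^2 and MC = 80 - 48Q + 6Q^2.
AVC hits its minimum where MC = AVC, at Q = 6, giving min AVC = 80 - 24·6 + 2·6^2 = €8.
Since P = €6 < min AVC = €8, price fails to cover variable cost at any output.
The firm minimizes its loss by shutting down and losing only its fixed cost of €297.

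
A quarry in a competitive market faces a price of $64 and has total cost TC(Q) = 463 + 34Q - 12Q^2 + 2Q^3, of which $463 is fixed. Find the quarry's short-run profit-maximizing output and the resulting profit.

AVC = 34 - 12Q + 2Q^2; min AVC = $16 at Q = 3. Since P = $64 ≥ min AVC, the firm produces.
With MC = 34 - 24Q + 6Q^2, P = MC on the upward-sloping part at Q* = 5.
TR = 64·5 = 320. TC = 463 + 120 = 583. Profit = 320 − 583 = -$263.
By producing, the firm covers all variable cost plus $200 of fixed cost; shutting down would lose the full $463.

Profit = -$263 at Q = 5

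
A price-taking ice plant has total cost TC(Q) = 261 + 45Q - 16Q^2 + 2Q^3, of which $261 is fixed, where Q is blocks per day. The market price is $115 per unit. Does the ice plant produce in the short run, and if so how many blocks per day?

Produce at Q = 7

Strip out fixed cost: VC = 45Q - 16Q^2 + 2Q^3. Then AVC = 45 - 16Q + 2Q^2 and MC = 45 - 32Q + 6Q^2.
The AVC parabola has its vertex at Q = 16/4 = 4, where AVC = 45 - 16·4 + 2·4^2 = $13.
Because $115 ≥ $13, revenue can cover variable cost; the firm operates.
P = MC gives -70 - 32Q + 6Q^2 = 0, with roots -5/3 and 7. Take the larger (rising MC): Q* = 7.
Check: AVC at Q = 7 is $31 ≤ P, so revenue covers variable cost.
Profit = P·Q − TC = 115·7 − 478 = $327.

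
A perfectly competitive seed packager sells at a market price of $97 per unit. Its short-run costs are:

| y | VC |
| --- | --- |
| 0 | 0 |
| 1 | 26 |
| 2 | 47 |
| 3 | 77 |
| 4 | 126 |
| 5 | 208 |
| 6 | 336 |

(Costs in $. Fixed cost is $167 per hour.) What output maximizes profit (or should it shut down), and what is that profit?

Profit at each row (π = 97y − TC): y=0: -167; y=1: -96; y=2: -20; y=3: 47; y=4: 95; y=5: 110; y=6: 79.
Profit is maximized at y = 5. AVC there is 208/5 = $41.60 ≤ P, so producing beats shutting down (which would give -$167).

y = 5; profit = $110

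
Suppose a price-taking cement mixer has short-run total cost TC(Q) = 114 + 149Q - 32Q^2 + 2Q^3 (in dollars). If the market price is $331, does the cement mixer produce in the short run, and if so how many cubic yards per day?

Variable cost is VC = 149Q - 32Q^2 + 2Q^3, so AVC = VC/Q = 149 - 32Q + 2Q^2 and MC = dTC/dQ = 149 - 64Q + 6Q^2.
AVC hits its minimum where MC = AVC, at Q = 8, giving min AVC = 149 - 32·8 + 2·8^2 = $21.
Since P = $331 ≥ min AVC = $21, price covers variable cost and the firm should produce.
Solving P = MC: -182 - 64Q + 6Q^2 = 0 ⇒ Q = -7/3 or 13. On the upward-sloping branch, Q* = 13.
Check: AVC at Q = 13 is $71 ≤ P, so revenue covers variable cost.
Profit = P·Q − TC = 331·13 − 1037 = $3266.

Produce at Q = 13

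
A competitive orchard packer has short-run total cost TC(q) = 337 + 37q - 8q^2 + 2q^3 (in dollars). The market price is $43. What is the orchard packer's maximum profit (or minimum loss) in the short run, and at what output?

Profit = -$301 at q = 3

AVC = 37 - 8q + 2q^2; min AVC = $29 at q = 2. Since P = $43 ≥ min AVC, the firm produces.
With MC = 37 - 16q + 6q^2, P = MC on the upward-sloping part at q* = 3.
TR = 43·3 = 129. TC = 337 + 93 = 430. Profit = 129 − 430 = -$301.
By producing, the firm covers all variable cost plus $36 of fixed cost; shutting down would lose the full $337.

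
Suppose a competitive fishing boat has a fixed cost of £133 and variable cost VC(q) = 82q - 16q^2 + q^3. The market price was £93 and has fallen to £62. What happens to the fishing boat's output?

Output falls from 11 to 10

MC = 82 - 32q + 3q^2; the shutdown threshold is min AVC = £18 (at q = 8).
At P = £93 ≥ min AVC, set P = MC on the rising branch: q = 11.
At P = £62 ≥ min AVC, set P = MC: q = 10. The firm stays open but cuts output.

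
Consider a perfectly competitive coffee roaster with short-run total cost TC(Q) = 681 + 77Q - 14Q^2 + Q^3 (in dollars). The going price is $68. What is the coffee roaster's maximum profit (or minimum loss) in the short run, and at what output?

AVC = 77 - 14Q + Q^2; min AVC = $28 at Q = 7. Since P = $68 ≥ min AVC, the firm produces.
With MC = 77 - 28Q + 3Q^2, P = MC on the upward-sloping part at Q* = 9.
TR = 68·9 = 612. TC = 681 + 288 = 969. Profit = 612 − 969 = -$357.
That loss of $357 beats the $681 the firm would lose by shutting down; producing recovers $324 of fixed cost.

Profit = -$357 at Q = 9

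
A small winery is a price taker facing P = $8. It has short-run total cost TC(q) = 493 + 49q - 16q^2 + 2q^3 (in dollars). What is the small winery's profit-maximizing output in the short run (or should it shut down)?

Shut down

From TC, MC = TC'(q) = 49 - 32q + 6q^2 and AVC = VC/q = 49 - 16q + 2q^2.
AVC is minimized where dAVC/dq = -16 + 4q = 0, at q = 4; min AVC = 49 - 16·4 + 2·4^2 = $17.
Since P = $8 < min AVC = $17, price fails to cover variable cost at any output.
The firm minimizes its loss by shutting down and losing only its fixed cost of $493.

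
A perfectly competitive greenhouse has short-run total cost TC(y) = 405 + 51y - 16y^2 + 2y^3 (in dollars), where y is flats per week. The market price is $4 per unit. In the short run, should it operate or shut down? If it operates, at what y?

Shut down

From TC, MC = TC'(y) = 51 - 32y + 6y^2 and AVC = VC/y = 51 - 16y + 2y^2.
AVC is minimized where dAVC/dy = -16 + 4y = 0, at y = 4; min AVC = 51 - 16·4 + 2·4^2 = $19.
With P < min AVC ($4 < $19), every unit sold adds to the loss.
Best response: produce nothing and absorb the $405 fixed cost.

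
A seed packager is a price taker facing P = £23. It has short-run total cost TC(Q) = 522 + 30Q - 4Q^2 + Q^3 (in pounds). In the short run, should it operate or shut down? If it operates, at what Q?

Shut down

From TC, MC = TC'(Q) = 30 - 8Q + 3Q^2 and AVC = VC/Q = 30 - 4Q + Q^2.
AVC is minimized where dAVC/dQ = -4 + 2Q = 0, at Q = 2; min AVC = 30 - 4·2 + 2^2 = £26.
P = £23 lies below min AVC = £26; no output level covers variable cost.
Best response: produce nothing and absorb the £522 fixed cost.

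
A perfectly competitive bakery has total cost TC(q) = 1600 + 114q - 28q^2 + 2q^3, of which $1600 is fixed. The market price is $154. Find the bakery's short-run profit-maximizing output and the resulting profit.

AVC = 114 - 28q + 2q^2 has its minimum $16 at q = 7; price $154 clears that bar, so the firm operates.
With MC = 114 - 56q + 6q^2, P = MC on the upward-sloping part at q* = 10.
TR = 154·10 = 1540. TC = 1600 + 340 = 1940. Profit = 1540 − 1940 = -$400.
Shutting down would mean losing the fixed cost of $1600, so operating at a loss of $400 is better by $1200.

Profit = -$400 at q = 10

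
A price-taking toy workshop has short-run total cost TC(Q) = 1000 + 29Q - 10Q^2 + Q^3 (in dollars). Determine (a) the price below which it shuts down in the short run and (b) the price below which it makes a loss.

Shutdown price = min AVC. AVC = 29 - 10Q + Q^2, with vertex at Q = 5 and minimum $4.
ATC = 1000/Q + 29 - 10Q + Q^2. Setting dATC/dQ = −1000/Q^2 − 10 + 2Q = 0 gives Q = 10 (since 2·10^3 − 10·10^2 = 1000).
min ATC = 1000/10 + 29 − 10·10 + 10^2 = $129. That is the break-even price.
For $4 ≤ P < $129 the firm produces at a loss; below $4 it shuts down.

Shutdown price = $4; break-even price = $129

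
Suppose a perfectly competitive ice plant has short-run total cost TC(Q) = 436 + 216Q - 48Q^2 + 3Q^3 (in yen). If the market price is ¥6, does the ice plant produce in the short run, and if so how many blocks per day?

Shut down

Strip out fixed cost: VC = 216Q - 48Q^2 + 3Q^3. Then AVC = 216 - 48Q + 3Q^2 and MC = 216 - 96Q + 9Q^2.
AVC hits its minimum where MC = AVC, at Q = 8, giving min AVC = 216 - 48·8 + 3·8^2 = ¥24.
Since P = ¥6 < min AVC = ¥24, price fails to cover variable cost at any output.
Shutting down limits the loss to fixed cost, ¥436.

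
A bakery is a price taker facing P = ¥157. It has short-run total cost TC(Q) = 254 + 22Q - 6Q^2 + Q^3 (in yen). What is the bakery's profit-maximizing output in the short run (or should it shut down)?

Strip out fixed cost: VC = 22Q - 6Q^2 + Q^3. Then AVC = 22 - 6Q + Q^2 and MC = 22 - 12Q + 3Q^2.
AVC hits its minimum where MC = AVC, at Q = 3, giving min AVC = 22 - 6·3 + 3^2 = ¥13.
Since P = ¥157 ≥ min AVC = ¥13, price covers variable cost and the firm should produce.
Set P = MC: 157 = 22 - 12Q + 3Q^2 → -135 - 12Q + 3Q^2 = 0. The roots are Q = -5 and Q = 9; the profit-maximizing output is on the rising part of MC, so Q* = 9.
Check: AVC at Q = 9 is ¥49 ≤ P, so revenue covers variable cost.
Profit = P·Q − TC = 157·9 − 695 = ¥718.

Produce at Q = 9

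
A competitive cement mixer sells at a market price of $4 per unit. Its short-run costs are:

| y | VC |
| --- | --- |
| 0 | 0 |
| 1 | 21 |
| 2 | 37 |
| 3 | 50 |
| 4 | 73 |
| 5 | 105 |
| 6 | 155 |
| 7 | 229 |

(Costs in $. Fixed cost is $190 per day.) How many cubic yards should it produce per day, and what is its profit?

y = 0 (shut down); profit = -$190

Tabulate TR − TC: y=0: -190; y=1: -207; y=2: -219; y=3: -228; y=4: -247; y=5: -275; y=6: -321; y=7: -391.
Profit is highest at y = 0. Equivalently, the lowest AVC in the table is 50/3 ≈ $16.67 at y = 3, and P = $4 falls below it — price never covers variable cost, so the firm shuts down and loses only its fixed cost.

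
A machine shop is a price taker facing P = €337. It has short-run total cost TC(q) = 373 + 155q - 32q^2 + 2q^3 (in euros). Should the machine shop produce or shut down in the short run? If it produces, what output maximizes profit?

From TC, MC = TC'(q) = 155 - 64q + 6q^2 and AVC = VC/q = 155 - 32q + 2q^2.
AVC is minimized where dAVC/dq = -32 + 4q = 0, at q = 8; min AVC = 155 - 32·8 + 2·8^2 = €27.
P = €337 exceeds min AVC = €27, so the firm stays open.
P = MC gives -182 - 64q + 6q^2 = 0, with roots -7/3 and 13. Take the larger (rising MC): q* = 13.
Check: AVC at q = 13 is €77 ≤ P, so revenue covers variable cost.
Profit = P·q − TC = 337·13 − 1374 = €3007.

Produce at q = 13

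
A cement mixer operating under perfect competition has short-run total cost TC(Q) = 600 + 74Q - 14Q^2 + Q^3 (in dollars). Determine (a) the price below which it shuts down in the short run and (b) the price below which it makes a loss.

Shutdown price = min AVC. AVC = 74 - 14Q + Q^2, with vertex at Q = 7 and minimum $25.
ATC = 600/Q + 74 - 14Q + Q^2. Setting dATC/dQ = −600/Q^2 − 14 + 2Q = 0 gives Q = 10 (since 2·10^3 − 14·10^2 = 600).
min ATC = 600/10 + 74 − 14·10 + 10^2 = $94. That is the break-even price.
Between these two prices the firm operates at a loss; above $94 it earns a profit.

Shutdown price = $25; break-even price = $94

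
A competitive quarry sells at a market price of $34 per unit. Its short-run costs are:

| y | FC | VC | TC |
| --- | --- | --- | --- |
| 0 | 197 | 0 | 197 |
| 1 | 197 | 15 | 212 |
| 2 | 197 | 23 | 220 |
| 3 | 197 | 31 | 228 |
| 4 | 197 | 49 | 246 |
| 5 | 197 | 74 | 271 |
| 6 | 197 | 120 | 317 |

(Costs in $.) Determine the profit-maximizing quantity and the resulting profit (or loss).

y = 5; profit = -$101

Compute π = P·y − TC at each output: y=0: -197; y=1: -178; y=2: -152; y=3: -126; y=4: -110; y=5: -101; y=6: -113.
Profit is maximized at y = 5. AVC there is 74/5 = $14.80 ≤ P, so producing beats shutting down (which would give -$197).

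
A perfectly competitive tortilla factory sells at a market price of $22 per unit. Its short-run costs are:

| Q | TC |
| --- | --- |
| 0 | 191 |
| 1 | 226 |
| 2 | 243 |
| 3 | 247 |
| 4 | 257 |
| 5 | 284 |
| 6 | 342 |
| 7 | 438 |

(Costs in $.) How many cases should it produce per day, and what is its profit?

Q = 4; profit = -$169

Profit at each row (π = 22Q − TC): Q=0: -191; Q=1: -204; Q=2: -199; Q=3: -181; Q=4: -169; Q=5: -174; Q=6: -210; Q=7: -284.
Profit is maximized at Q = 4. AVC there is 66/4 = $16.50 ≤ P, so producing beats shutting down (which would give -$191).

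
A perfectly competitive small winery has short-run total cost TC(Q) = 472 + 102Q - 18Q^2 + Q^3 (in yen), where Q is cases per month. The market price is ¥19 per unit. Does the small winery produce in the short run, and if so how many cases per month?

Variable cost is VC = 102Q - 18Q^2 + Q^3, so AVC = VC/Q = 102 - 18Q + Q^2 and MC = dTC/dQ = 102 - 36Q + 3Q^2.
AVC is minimized where dAVC/dQ = -18 + 2Q = 0, at Q = 9; min AVC = 102 - 18·9 + 9^2 = ¥21.
Since P = ¥19 < min AVC = ¥21, price fails to cover variable cost at any output.
The firm minimizes its loss by shutting down and losing only its fixed cost of ¥472.

Shut down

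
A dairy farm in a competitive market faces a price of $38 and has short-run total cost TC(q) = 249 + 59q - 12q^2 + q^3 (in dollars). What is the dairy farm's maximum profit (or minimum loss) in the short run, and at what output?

AVC = 59 - 12q + q^2; min AVC = $23 at q = 6. Since P = $38 ≥ min AVC, the firm produces.
MC = 59 - 24q + 3q^2. Setting P = MC and taking the root on the rising branch gives q* = 7.
TR = 38·7 = 266. TC = 249 + 168 = 417. Profit = 266 − 417 = -$151.
Shutting down would mean losing the fixed cost of $249, so operating at a loss of $151 is better by $98.

Profit = -$151 at q = 7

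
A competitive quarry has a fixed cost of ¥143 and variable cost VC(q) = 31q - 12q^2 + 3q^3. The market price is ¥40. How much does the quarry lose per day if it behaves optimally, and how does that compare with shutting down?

Profit = -¥89 at q = 3

AVC = 31 - 12q + 3q^2 has its minimum ¥19 at q = 2; price ¥40 clears that bar, so the firm operates.
MC = 31 - 24q + 9q^2. Setting P = MC and taking the root on the rising branch gives q* = 3.
TR = 40·3 = 120. TC = 143 + 66 = 209. Profit = 120 − 209 = -¥89.
That loss of ¥89 beats the ¥143 the firm would lose by shutting down; producing recovers ¥54 of fixed cost.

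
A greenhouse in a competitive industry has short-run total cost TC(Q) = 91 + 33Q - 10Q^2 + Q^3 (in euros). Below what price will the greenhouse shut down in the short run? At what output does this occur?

The firm shuts down when price falls below the minimum of average variable cost. AVC = VC/Q = 33 - 10Q + Q^2.
dAVC/dQ = -10 + 2Q = 0 gives Q = 5. min AVC = 33 - 10·5 + 5^2 = 8.
The firm shuts down for any P below €8.

€8 per unit, at Q = 5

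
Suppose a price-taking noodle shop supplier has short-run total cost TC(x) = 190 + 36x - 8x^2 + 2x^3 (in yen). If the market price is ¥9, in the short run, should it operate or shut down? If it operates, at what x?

Strip out fixed cost: VC = 36x - 8x^2 + 2x^3. Then AVC = 36 - 8x + 2x^2 and MC = 36 - 16x + 6x^2.
The AVC parabola has its vertex at x = 8/4 = 2, where AVC = 36 - 8·2 + 2·2^2 = ¥28.
Since P = ¥9 < min AVC = ¥28, price fails to cover variable cost at any output.
The firm minimizes its loss by shutting down and losing only its fixed cost of ¥190.

Shut down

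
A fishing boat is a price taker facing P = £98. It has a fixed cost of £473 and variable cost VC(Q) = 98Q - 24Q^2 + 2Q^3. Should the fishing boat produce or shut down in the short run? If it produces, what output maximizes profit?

Strip out fixed cost: VC = 98Q - 24Q^2 + 2Q^3. Then AVC = 98 - 24Q + 2Q^2 and MC = 98 - 48Q + 6Q^2.
AVC hits its minimum where MC = AVC, at Q = 6, giving min AVC = 98 - 24·6 + 2·6^2 = £26.
Because £98 ≥ £26, revenue can cover variable cost; the firm operates.
Solving P = MC: -48Q + 6Q^2 = 0 ⇒ Q = 0 or 8. On the upward-sloping branch, Q* = 8.
Check: AVC at Q = 8 is £34 ≤ P, so revenue covers variable cost.
Profit = P·Q − TC = 98·8 − 745 = £39.

Produce at Q = 8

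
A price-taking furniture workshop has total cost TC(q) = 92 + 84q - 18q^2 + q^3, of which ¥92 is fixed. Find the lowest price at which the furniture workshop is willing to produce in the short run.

Short-run supply begins at min AVC. From VC = 84q - 18q^2 + q^3, AVC = 84 - 18q + q^2.
At the minimum of AVC, MC = AVC. MC = 84 - 36q + 3q^2; setting MC = AVC gives 2q^2 - 18q = 0, so q = 9. min AVC = 3.
So the shutdown price is ¥3.

¥3 per unit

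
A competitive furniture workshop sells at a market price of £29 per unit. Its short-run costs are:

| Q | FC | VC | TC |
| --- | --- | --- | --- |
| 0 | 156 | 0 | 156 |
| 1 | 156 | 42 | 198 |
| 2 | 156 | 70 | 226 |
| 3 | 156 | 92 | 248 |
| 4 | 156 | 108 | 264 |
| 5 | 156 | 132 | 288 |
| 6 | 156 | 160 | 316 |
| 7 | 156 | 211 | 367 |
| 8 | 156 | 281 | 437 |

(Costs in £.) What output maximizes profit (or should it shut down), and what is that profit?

Tabulate TR − TC: Q=0: -156; Q=1: -169; Q=2: -168; Q=3: -161; Q=4: -148; Q=5: -143; Q=6: -142; Q=7: -164; Q=8: -205.
Profit is maximized at Q = 6. AVC there is 160/6 = £26.67 ≤ P, so producing beats shutting down (which would give -£156).

Q = 6; profit = -£142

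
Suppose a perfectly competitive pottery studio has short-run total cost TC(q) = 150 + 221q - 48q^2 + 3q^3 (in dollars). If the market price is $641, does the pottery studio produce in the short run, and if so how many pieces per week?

Produce at q = 14

Variable cost is VC = 221q - 48q^2 + 3q^3, so AVC = VC/q = 221 - 48q + 3q^2 and MC = dTC/dq = 221 - 96q + 9q^2.
AVC is minimized where dAVC/dq = -48 + 6q = 0, at q = 8; min AVC = 221 - 48·8 + 3·8^2 = $29.
P = $641 exceeds min AVC = $29, so the firm stays open.
Set P = MC: 641 = 221 - 96q + 9q^2 → -420 - 96q + 9q^2 = 0. The roots are q = -10/3 and q = 14; the profit-maximizing output is on the rising part of MC, so q* = 14.
Check: AVC at q = 14 is $137 ≤ P, so revenue covers variable cost.
Profit = P·q − TC = 641·14 − 2068 = $6906.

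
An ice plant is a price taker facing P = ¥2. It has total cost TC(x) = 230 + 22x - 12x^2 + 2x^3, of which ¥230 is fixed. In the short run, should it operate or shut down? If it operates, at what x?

Variable cost is VC = 22x - 12x^2 + 2x^3, so AVC = VC/x = 22 - 12x + 2x^2 and MC = dTC/dx = 22 - 24x + 6x^2.
The AVC parabola has its vertex at x = 12/4 = 3, where AVC = 22 - 12·3 + 2·3^2 = ¥4.
P = ¥2 lies below min AVC = ¥4; no output level covers variable cost.
The firm minimizes its loss by shutting down and losing only its fixed cost of ¥230.

Shut down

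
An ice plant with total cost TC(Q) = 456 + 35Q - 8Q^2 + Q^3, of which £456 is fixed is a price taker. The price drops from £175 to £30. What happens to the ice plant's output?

AVC = 35 - 8Q + Q^2, minimized at Q = 4 where min AVC = £19. MC = 35 - 16Q + 3Q^2.
With P = £175 above the shutdown price, P = MC gives Q = 10.
At P = £30 ≥ min AVC, set P = MC: Q = 5. The firm stays open but cuts output.

Output falls from 10 to 5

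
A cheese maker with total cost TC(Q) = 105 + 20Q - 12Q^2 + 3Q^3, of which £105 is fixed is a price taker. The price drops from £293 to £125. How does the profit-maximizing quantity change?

MC = 20 - 24Q + 9Q^2; the shutdown threshold is min AVC = £8 (at Q = 2).
At P = £293 ≥ min AVC, set P = MC on the rising branch: Q = 7.
At P = £125 ≥ min AVC, set P = MC: Q = 5. The firm stays open but cuts output.

Output falls from 7 to 5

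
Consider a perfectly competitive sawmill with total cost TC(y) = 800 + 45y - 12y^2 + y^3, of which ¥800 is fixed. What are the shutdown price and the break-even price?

Shutdown price = min AVC. AVC = 45 - 12y + y^2, with vertex at y = 6 and minimum ¥9.
ATC = 800/y + 45 - 12y + y^2. Setting dATC/dy = −800/y^2 − 12 + 2y = 0 gives y = 10 (since 2·10^3 − 12·10^2 = 800).
min ATC = 800/10 + 45 − 12·10 + 10^2 = ¥105. That is the break-even price.
Between these two prices the firm operates at a loss; above ¥105 it earns a profit.

Shutdown price = ¥9; break-even price = ¥105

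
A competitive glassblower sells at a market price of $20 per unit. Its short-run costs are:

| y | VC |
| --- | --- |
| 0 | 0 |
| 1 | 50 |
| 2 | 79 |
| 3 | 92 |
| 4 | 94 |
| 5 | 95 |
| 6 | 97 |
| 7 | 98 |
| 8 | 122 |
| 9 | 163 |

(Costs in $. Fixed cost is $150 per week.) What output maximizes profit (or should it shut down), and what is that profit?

Profit at each row (π = 20y − TC): y=0: -150; y=1: -180; y=2: -189; y=3: -182; y=4: -164; y=5: -145; y=6: -127; y=7: -108; y=8: -112; y=9: -133.
Profit is maximized at y = 7. AVC there is 98/7 = $14 ≤ P, so producing beats shutting down (which would give -$150).

y = 7; profit = -$108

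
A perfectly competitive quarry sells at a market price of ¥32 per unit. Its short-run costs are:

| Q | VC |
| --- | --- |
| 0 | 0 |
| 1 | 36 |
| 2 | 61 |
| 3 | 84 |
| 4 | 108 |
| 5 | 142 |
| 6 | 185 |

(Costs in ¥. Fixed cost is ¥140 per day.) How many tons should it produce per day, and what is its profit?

Profit at each row (π = 32Q − TC): Q=0: -140; Q=1: -144; Q=2: -137; Q=3: -128; Q=4: -120; Q=5: -122; Q=6: -133.
Profit is maximized at Q = 4. AVC there is 108/4 = ¥27 ≤ P, so producing beats shutting down (which would give -¥140).

Q = 4; profit = -¥120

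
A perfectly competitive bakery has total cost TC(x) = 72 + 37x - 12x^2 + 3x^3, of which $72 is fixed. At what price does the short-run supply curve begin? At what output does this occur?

$25 per unit, at x = 2

Short-run supply begins at min AVC. From VC = 37x - 12x^2 + 3x^3, AVC = 37 - 12x + 3x^2.
dAVC/dx = -12 + 6x = 0 gives x = 2. min AVC = 37 - 12·2 + 3·2^2 = 25.
For P < $25 the firm produces nothing.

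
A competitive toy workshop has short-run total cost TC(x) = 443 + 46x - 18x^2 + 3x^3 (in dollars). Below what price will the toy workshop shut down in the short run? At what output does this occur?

$19 per unit, at x = 3

The firm shuts down when price falls below the minimum of average variable cost. AVC = VC/x = 46 - 18x + 3x^2.
At the minimum of AVC, MC = AVC. MC = 46 - 36x + 9x^2; setting MC = AVC gives 6x^2 - 18x = 0, so x = 3. min AVC = 19.
For P < $19 the firm produces nothing.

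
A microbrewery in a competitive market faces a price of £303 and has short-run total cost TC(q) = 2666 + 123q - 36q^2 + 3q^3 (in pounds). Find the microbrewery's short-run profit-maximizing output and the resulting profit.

AVC = 123 - 36q + 3q^2; min AVC = £15 at q = 6. Since P = £303 ≥ min AVC, the firm produces.
MC = 123 - 72q + 9q^2. Setting P = MC and taking the root on the rising branch gives q* = 10.
TR = 303·10 = 3030. TC = 2666 + 630 = 3296. Profit = 3030 − 3296 = -£266.
Shutting down would mean losing the fixed cost of £2666, so operating at a loss of £266 is better by £2400.

Profit = -£266 at q = 10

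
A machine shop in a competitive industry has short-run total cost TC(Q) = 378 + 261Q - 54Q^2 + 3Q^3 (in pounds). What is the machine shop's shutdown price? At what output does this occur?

£18 per unit, at Q = 9

The shutdown price is the minimum of AVC. VC = 261Q - 54Q^2 + 3Q^3, so AVC = 261 - 54Q + 3Q^2.
dAVC/dQ = -54 + 6Q = 0 gives Q = 9. min AVC = 261 - 54·9 + 3·9^2 = 18.
For P < £18 the firm produces nothing.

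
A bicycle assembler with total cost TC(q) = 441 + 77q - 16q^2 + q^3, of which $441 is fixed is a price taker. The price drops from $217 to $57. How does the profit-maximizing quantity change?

Output falls from 14 to 10

MC = 77 - 32q + 3q^2; the shutdown threshold is min AVC = $13 (at q = 8).
At P = $217 ≥ min AVC, set P = MC on the rising branch: q = 14.
At P = $57 ≥ min AVC, set P = MC: q = 10. The firm stays open but cuts output.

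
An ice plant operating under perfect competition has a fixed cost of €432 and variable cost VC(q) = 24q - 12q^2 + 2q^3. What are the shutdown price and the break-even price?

Shutdown price = €6; break-even price = €96

AVC = 24 - 12q + 2q^2; minimized at q = 3, giving min AVC = €6. That is the shutdown price.
ATC = 432/q + 24 - 12q + 2q^2. Setting dATC/dq = −432/q^2 − 12 + 4q = 0 gives q = 6 (since 4·6^3 − 12·6^2 = 432).
min ATC = 432/6 + 24 − 12·6 + 2·6^2 = €96. That is the break-even price.
For €6 ≤ P < €96 the firm produces at a loss; below €6 it shuts down.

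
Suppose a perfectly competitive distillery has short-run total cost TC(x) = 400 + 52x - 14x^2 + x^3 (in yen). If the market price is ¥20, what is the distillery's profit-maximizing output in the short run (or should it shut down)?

Variable cost is VC = 52x - 14x^2 + x^3, so AVC = VC/x = 52 - 14x + x^2 and MC = dTC/dx = 52 - 28x + 3x^2.
AVC is minimized where dAVC/dx = -14 + 2x = 0, at x = 7; min AVC = 52 - 14·7 + 7^2 = ¥3.
P = ¥20 exceeds min AVC = ¥3, so the firm stays open.
P = MC gives 32 - 28x + 3x^2 = 0, with roots 4/3 and 8. Take the larger (rising MC): x* = 8.
Check: AVC at x = 8 is ¥4 ≤ P, so revenue covers variable cost.
Profit = P·x − TC = 20·8 − 432 = -¥272, a loss, but smaller than the ¥400 fixed cost the firm would lose by shutting down.

Produce at x = 8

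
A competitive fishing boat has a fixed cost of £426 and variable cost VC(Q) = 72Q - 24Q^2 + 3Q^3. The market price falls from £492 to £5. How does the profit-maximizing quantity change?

AVC = 72 - 24Q + 3Q^2, minimized at Q = 4 where min AVC = £24. MC = 72 - 48Q + 9Q^2.
With P = £492 above the shutdown price, P = MC gives Q = 10.
At P = £5 < min AVC = £24, price no longer covers variable cost at any output, so the firm shuts down: Q = 0.

Output falls from 10 to 0 (the firm shuts down)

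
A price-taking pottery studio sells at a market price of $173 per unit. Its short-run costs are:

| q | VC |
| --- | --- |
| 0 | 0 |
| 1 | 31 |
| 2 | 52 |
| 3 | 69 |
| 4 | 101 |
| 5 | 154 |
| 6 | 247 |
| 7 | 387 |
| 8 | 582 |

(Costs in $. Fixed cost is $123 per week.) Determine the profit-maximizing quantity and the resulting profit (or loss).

Compute π = P·q − TC at each output: q=0: -123; q=1: 19; q=2: 171; q=3: 327; q=4: 468; q=5: 588; q=6: 668; q=7: 701; q=8: 679.
Profit is maximized at q = 7. AVC there is 387/7 = $55.29 ≤ P, so producing beats shutting down (which would give -$123).

q = 7; profit = $701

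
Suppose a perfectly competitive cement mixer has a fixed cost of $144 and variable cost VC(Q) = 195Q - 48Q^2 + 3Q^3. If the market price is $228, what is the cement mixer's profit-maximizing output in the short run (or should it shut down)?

Variable cost is VC = 195Q - 48Q^2 + 3Q^3, so AVC = VC/Q = 195 - 48Q + 3Q^2 and MC = dTC/dQ = 195 - 96Q + 9Q^2.
AVC hits its minimum where MC = AVC, at Q = 8, giving min AVC = 195 - 48·8 + 3·8^2 = $3.
Since P = $228 ≥ min AVC = $3, price covers variable cost and the firm should produce.
P = MC gives -33 - 96Q + 9Q^2 = 0, with roots -1/3 and 11. Take the larger (rising MC): Q* = 11.
Check: AVC at Q = 11 is $30 ≤ P, so revenue covers variable cost.
Profit = P·Q − TC = 228·11 − 474 = $2034.

Produce at Q = 11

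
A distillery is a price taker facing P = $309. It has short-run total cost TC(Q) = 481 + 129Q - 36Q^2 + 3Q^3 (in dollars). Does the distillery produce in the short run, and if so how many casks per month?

Produce at Q = 10

Variable cost is VC = 129Q - 36Q^2 + 3Q^3, so AVC = VC/Q = 129 - 36Q + 3Q^2 and MC = dTC/dQ = 129 - 72Q + 9Q^2.
AVC hits its minimum where MC = AVC, at Q = 6, giving min AVC = 129 - 36·6 + 3·6^2 = $21.
P = $309 exceeds min AVC = $21, so the firm stays open.
Set P = MC: 309 = 129 - 72Q + 9Q^2 → -180 - 72Q + 9Q^2 = 0. The roots are Q = -2 and Q = 10; the profit-maximizing output is on the rising part of MC, so Q* = 10.
Check: AVC at Q = 10 is $69 ≤ P, so revenue covers variable cost.
Profit = P·Q − TC = 309·10 − 1171 = $1919.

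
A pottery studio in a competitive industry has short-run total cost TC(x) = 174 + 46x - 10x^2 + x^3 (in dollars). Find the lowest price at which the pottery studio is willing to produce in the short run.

$21 per unit

The shutdown price is the minimum of AVC. VC = 46x - 10x^2 + x^3, so AVC = 46 - 10x + x^2.
dAVC/dx = -10 + 2x = 0 gives x = 5. min AVC = 46 - 10·5 + 5^2 = 21.
The firm shuts down for any P below $21.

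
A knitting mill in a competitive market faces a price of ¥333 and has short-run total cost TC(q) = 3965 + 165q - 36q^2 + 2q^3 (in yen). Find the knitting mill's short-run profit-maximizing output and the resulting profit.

AVC = 165 - 36q + 2q^2 has its minimum ¥3 at q = 9; price ¥333 clears that bar, so the firm operates.
MC = 165 - 72q + 6q^2. Setting P = MC and taking the root on the rising branch gives q* = 14.
TR = 333·14 = 4662. TC = 3965 + 742 = 4707. Profit = 4662 − 4707 = -¥45.
Shutting down would mean losing the fixed cost of ¥3965, so operating at a loss of ¥45 is better by ¥3920.

Profit = -¥45 at q = 14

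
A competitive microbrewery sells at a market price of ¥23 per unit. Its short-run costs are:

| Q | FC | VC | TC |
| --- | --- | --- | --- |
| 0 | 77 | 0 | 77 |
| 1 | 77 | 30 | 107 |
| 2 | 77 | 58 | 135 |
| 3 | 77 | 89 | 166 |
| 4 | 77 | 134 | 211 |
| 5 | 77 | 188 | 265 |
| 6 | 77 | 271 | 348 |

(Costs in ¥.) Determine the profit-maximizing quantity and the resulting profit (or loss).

Q = 0 (shut down); profit = -¥77

Profit at each row (π = 23Q − TC): Q=0: -77; Q=1: -84; Q=2: -89; Q=3: -97; Q=4: -119; Q=5: -150; Q=6: -210.
Profit is highest at Q = 0. Equivalently, the lowest AVC in the table is 58/2 ≈ ¥29 at Q = 2, and P = ¥23 falls below it — price never covers variable cost, so the firm shuts down and loses only its fixed cost.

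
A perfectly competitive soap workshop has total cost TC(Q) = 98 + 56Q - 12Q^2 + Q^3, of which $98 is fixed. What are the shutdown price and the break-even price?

Shutdown price = $20; break-even price = $35

AVC = 56 - 12Q + Q^2; minimized at Q = 6, giving min AVC = $20. That is the shutdown price.
ATC = 98/Q + 56 - 12Q + Q^2. Setting dATC/dQ = −98/Q^2 − 12 + 2Q = 0 gives Q = 7 (since 2·7^3 − 12·7^2 = 98).
min ATC = 98/7 + 56 − 12·7 + 7^2 = $35. That is the break-even price.
Between these two prices the firm operates at a loss; above $35 it earns a profit.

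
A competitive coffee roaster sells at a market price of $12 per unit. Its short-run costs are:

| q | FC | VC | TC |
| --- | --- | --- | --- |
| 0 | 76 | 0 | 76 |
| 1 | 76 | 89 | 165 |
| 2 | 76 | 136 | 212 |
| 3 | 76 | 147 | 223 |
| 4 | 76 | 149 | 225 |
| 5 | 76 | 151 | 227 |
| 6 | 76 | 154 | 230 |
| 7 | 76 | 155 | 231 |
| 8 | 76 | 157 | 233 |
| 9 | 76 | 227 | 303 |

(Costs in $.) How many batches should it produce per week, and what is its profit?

Tabulate TR − TC: q=0: -76; q=1: -153; q=2: -188; q=3: -187; q=4: -177; q=5: -167; q=6: -158; q=7: -147; q=8: -137; q=9: -195.
Profit is highest at q = 0. Equivalently, the lowest AVC in the table is 157/8 ≈ $19.62 at q = 8, and P = $12 falls below it — price never covers variable cost, so the firm shuts down and loses only its fixed cost.

q = 0 (shut down); profit = -$76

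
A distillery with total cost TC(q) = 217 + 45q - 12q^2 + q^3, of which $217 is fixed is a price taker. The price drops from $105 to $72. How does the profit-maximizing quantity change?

Output falls from 10 to 9

MC = 45 - 24q + 3q^2; the shutdown threshold is min AVC = $9 (at q = 6).
With P = $105 above the shutdown price, P = MC gives q = 10.
At P = $72 ≥ min AVC, set P = MC: q = 9. The firm stays open but cuts output.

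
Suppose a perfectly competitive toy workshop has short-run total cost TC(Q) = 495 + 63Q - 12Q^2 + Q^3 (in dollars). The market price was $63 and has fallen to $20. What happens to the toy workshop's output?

Output falls from 8 to 0 (the firm shuts down)

AVC = 63 - 12Q + Q^2, minimized at Q = 6 where min AVC = $27. MC = 63 - 24Q + 3Q^2.
With P = $63 above the shutdown price, P = MC gives Q = 8.
At P = $20 < min AVC = $27, price no longer covers variable cost at any output, so the firm shuts down: Q = 0.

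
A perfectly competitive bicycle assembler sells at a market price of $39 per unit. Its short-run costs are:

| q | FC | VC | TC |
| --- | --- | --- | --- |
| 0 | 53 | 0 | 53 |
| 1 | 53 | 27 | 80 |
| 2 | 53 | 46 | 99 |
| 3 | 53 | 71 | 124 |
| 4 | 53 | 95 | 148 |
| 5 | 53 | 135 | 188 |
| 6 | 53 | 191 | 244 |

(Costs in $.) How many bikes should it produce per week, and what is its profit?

Compute π = P·q − TC at each output: q=0: -53; q=1: -41; q=2: -21; q=3: -7; q=4: 8; q=5: 7; q=6: -10.
Profit is maximized at q = 4. AVC there is 95/4 = $23.75 ≤ P, so producing beats shutting down (which would give -$53).

q = 4; profit = $8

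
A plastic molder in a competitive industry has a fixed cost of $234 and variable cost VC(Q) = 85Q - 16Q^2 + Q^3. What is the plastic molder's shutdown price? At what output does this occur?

Short-run supply begins at min AVC. From VC = 85Q - 16Q^2 + Q^3, AVC = 85 - 16Q + Q^2.
dAVC/dQ = -16 + 2Q = 0 gives Q = 8. min AVC = 85 - 16·8 + 8^2 = 21.
So the shutdown price is $21.

$21 per unit, at Q = 8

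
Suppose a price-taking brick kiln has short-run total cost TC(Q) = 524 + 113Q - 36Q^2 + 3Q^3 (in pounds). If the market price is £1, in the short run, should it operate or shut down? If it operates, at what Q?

Shut down

Strip out fixed cost: VC = 113Q - 36Q^2 + 3Q^3. Then AVC = 113 - 36Q + 3Q^2 and MC = 113 - 72Q + 9Q^2.
The AVC parabola has its vertex at Q = 36/6 = 6, where AVC = 113 - 36·6 + 3·6^2 = £5.
P = £1 lies below min AVC = £5; no output level covers variable cost.
Best response: produce nothing and absorb the £524 fixed cost.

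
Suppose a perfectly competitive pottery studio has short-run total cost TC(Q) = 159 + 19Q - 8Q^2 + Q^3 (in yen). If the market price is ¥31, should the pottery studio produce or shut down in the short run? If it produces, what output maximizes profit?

Produce at Q = 6

From TC, MC = TC'(Q) = 19 - 16Q + 3Q^2 and AVC = VC/Q = 19 - 8Q + Q^2.
AVC is minimized where dAVC/dQ = -8 + 2Q = 0, at Q = 4; min AVC = 19 - 8·4 + 4^2 = ¥3.
Because ¥31 ≥ ¥3, revenue can cover variable cost; the firm operates.
Solving P = MC: -12 - 16Q + 3Q^2 = 0 ⇒ Q = -2/3 or 6. On the upward-sloping branch, Q* = 6.
Check: AVC at Q = 6 is ¥7 ≤ P, so revenue covers variable cost.
Profit = P·Q − TC = 31·6 − 201 = -¥15, a loss, but smaller than the ¥159 fixed cost the firm would lose by shutting down.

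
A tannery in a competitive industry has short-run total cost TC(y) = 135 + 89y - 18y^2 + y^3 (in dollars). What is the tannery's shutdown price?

Short-run supply begins at min AVC. From VC = 89y - 18y^2 + y^3, AVC = 89 - 18y + y^2.
At the minimum of AVC, MC = AVC. MC = 89 - 36y + 3y^2; setting MC = AVC gives 2y^2 - 18y = 0, so y = 9. min AVC = 8.
So the shutdown price is $8.

$8 per unit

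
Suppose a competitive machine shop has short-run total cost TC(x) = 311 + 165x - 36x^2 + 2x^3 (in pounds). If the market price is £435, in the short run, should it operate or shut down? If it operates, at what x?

Produce at x = 15

From TC, MC = TC'(x) = 165 - 72x + 6x^2 and AVC = VC/x = 165 - 36x + 2x^2.
AVC hits its minimum where MC = AVC, at x = 9, giving min AVC = 165 - 36·9 + 2·9^2 = £3.
Since P = £435 ≥ min AVC = £3, price covers variable cost and the firm should produce.
Set P = MC: 435 = 165 - 72x + 6x^2 → -270 - 72x + 6x^2 = 0. The roots are x = -3 and x = 15; the profit-maximizing output is on the rising part of MC, so x* = 15.
Check: AVC at x = 15 is £75 ≤ P, so revenue covers variable cost.
Profit = P·x − TC = 435·15 − 1436 = £5089.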